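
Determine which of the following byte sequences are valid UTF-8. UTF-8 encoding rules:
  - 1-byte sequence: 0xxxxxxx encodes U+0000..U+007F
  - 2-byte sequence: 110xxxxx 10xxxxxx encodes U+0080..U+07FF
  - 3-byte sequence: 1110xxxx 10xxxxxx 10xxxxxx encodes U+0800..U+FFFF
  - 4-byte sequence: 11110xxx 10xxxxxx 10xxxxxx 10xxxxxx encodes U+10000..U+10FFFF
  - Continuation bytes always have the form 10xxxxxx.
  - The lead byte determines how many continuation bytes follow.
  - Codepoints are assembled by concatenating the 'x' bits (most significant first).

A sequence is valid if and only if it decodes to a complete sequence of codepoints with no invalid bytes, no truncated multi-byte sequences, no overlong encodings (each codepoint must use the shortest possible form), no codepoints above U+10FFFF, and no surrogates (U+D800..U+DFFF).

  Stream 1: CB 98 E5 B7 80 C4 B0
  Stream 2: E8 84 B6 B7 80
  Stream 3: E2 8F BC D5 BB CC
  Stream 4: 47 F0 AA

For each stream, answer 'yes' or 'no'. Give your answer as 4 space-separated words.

Answer: yes no no no

Derivation:
Stream 1: decodes cleanly. VALID
Stream 2: error at byte offset 3. INVALID
Stream 3: error at byte offset 6. INVALID
Stream 4: error at byte offset 3. INVALID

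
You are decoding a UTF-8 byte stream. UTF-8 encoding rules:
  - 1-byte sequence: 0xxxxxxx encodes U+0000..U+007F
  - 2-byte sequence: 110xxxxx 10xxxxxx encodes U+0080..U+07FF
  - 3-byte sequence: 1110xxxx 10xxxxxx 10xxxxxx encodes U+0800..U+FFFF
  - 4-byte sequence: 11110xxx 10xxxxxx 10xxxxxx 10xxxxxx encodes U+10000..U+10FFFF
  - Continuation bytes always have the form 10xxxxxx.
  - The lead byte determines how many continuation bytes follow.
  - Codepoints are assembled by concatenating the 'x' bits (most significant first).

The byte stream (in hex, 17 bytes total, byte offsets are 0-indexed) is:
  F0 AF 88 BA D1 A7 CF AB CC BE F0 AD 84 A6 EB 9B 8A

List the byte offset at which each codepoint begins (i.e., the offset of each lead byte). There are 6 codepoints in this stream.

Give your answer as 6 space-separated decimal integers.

Answer: 0 4 6 8 10 14

Derivation:
Byte[0]=F0: 4-byte lead, need 3 cont bytes. acc=0x0
Byte[1]=AF: continuation. acc=(acc<<6)|0x2F=0x2F
Byte[2]=88: continuation. acc=(acc<<6)|0x08=0xBC8
Byte[3]=BA: continuation. acc=(acc<<6)|0x3A=0x2F23A
Completed: cp=U+2F23A (starts at byte 0)
Byte[4]=D1: 2-byte lead, need 1 cont bytes. acc=0x11
Byte[5]=A7: continuation. acc=(acc<<6)|0x27=0x467
Completed: cp=U+0467 (starts at byte 4)
Byte[6]=CF: 2-byte lead, need 1 cont bytes. acc=0xF
Byte[7]=AB: continuation. acc=(acc<<6)|0x2B=0x3EB
Completed: cp=U+03EB (starts at byte 6)
Byte[8]=CC: 2-byte lead, need 1 cont bytes. acc=0xC
Byte[9]=BE: continuation. acc=(acc<<6)|0x3E=0x33E
Completed: cp=U+033E (starts at byte 8)
Byte[10]=F0: 4-byte lead, need 3 cont bytes. acc=0x0
Byte[11]=AD: continuation. acc=(acc<<6)|0x2D=0x2D
Byte[12]=84: continuation. acc=(acc<<6)|0x04=0xB44
Byte[13]=A6: continuation. acc=(acc<<6)|0x26=0x2D126
Completed: cp=U+2D126 (starts at byte 10)
Byte[14]=EB: 3-byte lead, need 2 cont bytes. acc=0xB
Byte[15]=9B: continuation. acc=(acc<<6)|0x1B=0x2DB
Byte[16]=8A: continuation. acc=(acc<<6)|0x0A=0xB6CA
Completed: cp=U+B6CA (starts at byte 14)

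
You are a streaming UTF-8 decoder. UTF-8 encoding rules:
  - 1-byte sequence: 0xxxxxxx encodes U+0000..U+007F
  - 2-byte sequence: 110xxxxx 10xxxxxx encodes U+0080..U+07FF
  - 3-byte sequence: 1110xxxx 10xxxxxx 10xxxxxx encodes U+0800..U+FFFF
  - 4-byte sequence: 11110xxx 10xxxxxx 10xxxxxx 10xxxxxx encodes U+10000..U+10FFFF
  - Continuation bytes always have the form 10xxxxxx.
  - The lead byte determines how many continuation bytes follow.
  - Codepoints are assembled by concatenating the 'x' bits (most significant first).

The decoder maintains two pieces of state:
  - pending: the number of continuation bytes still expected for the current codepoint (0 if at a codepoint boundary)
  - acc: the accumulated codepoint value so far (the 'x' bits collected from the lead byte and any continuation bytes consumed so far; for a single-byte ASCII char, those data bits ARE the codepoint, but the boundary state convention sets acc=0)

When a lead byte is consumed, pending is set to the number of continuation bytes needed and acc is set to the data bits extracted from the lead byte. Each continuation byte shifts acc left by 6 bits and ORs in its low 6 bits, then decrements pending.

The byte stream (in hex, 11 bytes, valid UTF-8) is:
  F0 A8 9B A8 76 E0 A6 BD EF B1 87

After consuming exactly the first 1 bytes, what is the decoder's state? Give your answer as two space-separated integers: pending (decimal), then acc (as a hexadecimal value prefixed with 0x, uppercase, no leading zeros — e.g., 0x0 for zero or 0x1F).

Answer: 3 0x0

Derivation:
Byte[0]=F0: 4-byte lead. pending=3, acc=0x0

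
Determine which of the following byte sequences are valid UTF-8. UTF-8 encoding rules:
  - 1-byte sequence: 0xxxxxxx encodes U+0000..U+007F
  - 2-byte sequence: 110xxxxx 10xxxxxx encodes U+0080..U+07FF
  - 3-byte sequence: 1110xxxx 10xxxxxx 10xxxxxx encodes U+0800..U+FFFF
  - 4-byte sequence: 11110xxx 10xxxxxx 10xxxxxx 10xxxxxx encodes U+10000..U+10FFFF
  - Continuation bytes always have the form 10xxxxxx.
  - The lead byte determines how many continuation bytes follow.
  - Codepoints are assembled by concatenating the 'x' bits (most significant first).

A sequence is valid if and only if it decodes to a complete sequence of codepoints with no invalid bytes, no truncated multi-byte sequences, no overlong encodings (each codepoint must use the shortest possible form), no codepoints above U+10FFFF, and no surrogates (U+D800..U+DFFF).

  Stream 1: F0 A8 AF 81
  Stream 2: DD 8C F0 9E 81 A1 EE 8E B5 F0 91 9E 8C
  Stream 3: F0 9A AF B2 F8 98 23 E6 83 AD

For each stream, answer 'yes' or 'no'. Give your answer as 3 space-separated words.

Answer: yes yes no

Derivation:
Stream 1: decodes cleanly. VALID
Stream 2: decodes cleanly. VALID
Stream 3: error at byte offset 4. INVALID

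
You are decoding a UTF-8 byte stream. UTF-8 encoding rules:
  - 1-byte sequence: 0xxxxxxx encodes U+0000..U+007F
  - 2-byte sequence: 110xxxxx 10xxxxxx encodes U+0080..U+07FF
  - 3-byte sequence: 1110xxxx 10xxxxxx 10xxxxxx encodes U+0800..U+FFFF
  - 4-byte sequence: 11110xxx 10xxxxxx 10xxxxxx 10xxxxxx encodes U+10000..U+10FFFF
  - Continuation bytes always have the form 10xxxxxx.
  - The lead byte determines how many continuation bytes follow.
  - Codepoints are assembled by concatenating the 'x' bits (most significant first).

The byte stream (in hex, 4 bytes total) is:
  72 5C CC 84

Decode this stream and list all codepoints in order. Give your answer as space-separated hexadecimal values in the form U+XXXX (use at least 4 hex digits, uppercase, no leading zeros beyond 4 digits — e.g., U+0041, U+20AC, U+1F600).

Answer: U+0072 U+005C U+0304

Derivation:
Byte[0]=72: 1-byte ASCII. cp=U+0072
Byte[1]=5C: 1-byte ASCII. cp=U+005C
Byte[2]=CC: 2-byte lead, need 1 cont bytes. acc=0xC
Byte[3]=84: continuation. acc=(acc<<6)|0x04=0x304
Completed: cp=U+0304 (starts at byte 2)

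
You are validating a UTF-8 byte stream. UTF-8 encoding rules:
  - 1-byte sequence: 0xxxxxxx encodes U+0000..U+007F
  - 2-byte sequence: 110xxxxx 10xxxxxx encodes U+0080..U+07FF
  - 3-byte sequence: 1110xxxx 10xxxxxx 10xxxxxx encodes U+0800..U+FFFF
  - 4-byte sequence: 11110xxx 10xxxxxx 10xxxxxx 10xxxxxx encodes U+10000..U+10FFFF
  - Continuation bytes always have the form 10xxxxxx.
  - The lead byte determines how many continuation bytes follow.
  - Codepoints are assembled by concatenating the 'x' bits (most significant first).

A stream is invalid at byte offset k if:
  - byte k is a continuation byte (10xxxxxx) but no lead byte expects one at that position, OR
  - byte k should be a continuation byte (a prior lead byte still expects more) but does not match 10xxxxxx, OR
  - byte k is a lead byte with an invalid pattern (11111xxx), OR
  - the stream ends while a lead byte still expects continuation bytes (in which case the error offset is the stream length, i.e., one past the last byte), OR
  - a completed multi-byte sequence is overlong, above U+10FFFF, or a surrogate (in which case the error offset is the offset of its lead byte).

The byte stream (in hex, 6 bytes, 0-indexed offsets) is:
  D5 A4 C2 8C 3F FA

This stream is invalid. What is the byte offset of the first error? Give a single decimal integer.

Byte[0]=D5: 2-byte lead, need 1 cont bytes. acc=0x15
Byte[1]=A4: continuation. acc=(acc<<6)|0x24=0x564
Completed: cp=U+0564 (starts at byte 0)
Byte[2]=C2: 2-byte lead, need 1 cont bytes. acc=0x2
Byte[3]=8C: continuation. acc=(acc<<6)|0x0C=0x8C
Completed: cp=U+008C (starts at byte 2)
Byte[4]=3F: 1-byte ASCII. cp=U+003F
Byte[5]=FA: INVALID lead byte (not 0xxx/110x/1110/11110)

Answer: 5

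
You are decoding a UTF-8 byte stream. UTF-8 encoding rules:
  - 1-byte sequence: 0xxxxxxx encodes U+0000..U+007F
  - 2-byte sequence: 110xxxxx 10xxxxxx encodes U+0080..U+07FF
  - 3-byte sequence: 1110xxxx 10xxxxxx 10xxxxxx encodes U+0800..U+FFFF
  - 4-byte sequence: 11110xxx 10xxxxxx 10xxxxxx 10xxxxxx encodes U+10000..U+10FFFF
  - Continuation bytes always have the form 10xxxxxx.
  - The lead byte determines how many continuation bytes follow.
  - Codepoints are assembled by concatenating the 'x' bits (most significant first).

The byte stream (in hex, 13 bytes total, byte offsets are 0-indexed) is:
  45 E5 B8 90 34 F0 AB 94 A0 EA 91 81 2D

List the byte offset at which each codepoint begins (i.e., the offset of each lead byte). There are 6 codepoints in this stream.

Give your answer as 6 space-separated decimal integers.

Answer: 0 1 4 5 9 12

Derivation:
Byte[0]=45: 1-byte ASCII. cp=U+0045
Byte[1]=E5: 3-byte lead, need 2 cont bytes. acc=0x5
Byte[2]=B8: continuation. acc=(acc<<6)|0x38=0x178
Byte[3]=90: continuation. acc=(acc<<6)|0x10=0x5E10
Completed: cp=U+5E10 (starts at byte 1)
Byte[4]=34: 1-byte ASCII. cp=U+0034
Byte[5]=F0: 4-byte lead, need 3 cont bytes. acc=0x0
Byte[6]=AB: continuation. acc=(acc<<6)|0x2B=0x2B
Byte[7]=94: continuation. acc=(acc<<6)|0x14=0xAD4
Byte[8]=A0: continuation. acc=(acc<<6)|0x20=0x2B520
Completed: cp=U+2B520 (starts at byte 5)
Byte[9]=EA: 3-byte lead, need 2 cont bytes. acc=0xA
Byte[10]=91: continuation. acc=(acc<<6)|0x11=0x291
Byte[11]=81: continuation. acc=(acc<<6)|0x01=0xA441
Completed: cp=U+A441 (starts at byte 9)
Byte[12]=2D: 1-byte ASCII. cp=U+002D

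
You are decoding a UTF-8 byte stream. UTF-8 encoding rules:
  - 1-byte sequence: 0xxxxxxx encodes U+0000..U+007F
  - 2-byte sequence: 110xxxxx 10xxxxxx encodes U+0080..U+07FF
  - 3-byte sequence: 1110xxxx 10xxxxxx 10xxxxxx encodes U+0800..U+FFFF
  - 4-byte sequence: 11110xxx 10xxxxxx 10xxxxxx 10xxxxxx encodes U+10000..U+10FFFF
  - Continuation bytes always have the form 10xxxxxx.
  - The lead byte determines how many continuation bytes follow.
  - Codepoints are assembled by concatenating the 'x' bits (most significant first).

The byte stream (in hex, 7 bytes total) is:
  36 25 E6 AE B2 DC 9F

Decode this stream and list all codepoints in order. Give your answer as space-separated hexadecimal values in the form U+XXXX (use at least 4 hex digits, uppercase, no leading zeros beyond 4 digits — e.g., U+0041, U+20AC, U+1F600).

Answer: U+0036 U+0025 U+6BB2 U+071F

Derivation:
Byte[0]=36: 1-byte ASCII. cp=U+0036
Byte[1]=25: 1-byte ASCII. cp=U+0025
Byte[2]=E6: 3-byte lead, need 2 cont bytes. acc=0x6
Byte[3]=AE: continuation. acc=(acc<<6)|0x2E=0x1AE
Byte[4]=B2: continuation. acc=(acc<<6)|0x32=0x6BB2
Completed: cp=U+6BB2 (starts at byte 2)
Byte[5]=DC: 2-byte lead, need 1 cont bytes. acc=0x1C
Byte[6]=9F: continuation. acc=(acc<<6)|0x1F=0x71F
Completed: cp=U+071F (starts at byte 5)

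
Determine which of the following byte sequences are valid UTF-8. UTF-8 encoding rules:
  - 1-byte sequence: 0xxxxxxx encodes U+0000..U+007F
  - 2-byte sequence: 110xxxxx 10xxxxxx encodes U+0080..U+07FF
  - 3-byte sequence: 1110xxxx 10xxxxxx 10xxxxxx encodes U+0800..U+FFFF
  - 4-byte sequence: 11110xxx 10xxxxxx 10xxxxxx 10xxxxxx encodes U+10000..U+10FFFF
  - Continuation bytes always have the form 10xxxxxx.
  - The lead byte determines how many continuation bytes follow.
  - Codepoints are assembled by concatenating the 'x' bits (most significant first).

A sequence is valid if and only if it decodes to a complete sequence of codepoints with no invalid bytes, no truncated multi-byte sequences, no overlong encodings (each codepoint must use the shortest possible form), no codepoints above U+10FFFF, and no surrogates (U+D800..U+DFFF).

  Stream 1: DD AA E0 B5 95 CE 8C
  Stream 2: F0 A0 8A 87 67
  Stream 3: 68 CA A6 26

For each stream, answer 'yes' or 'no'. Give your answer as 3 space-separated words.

Stream 1: decodes cleanly. VALID
Stream 2: decodes cleanly. VALID
Stream 3: decodes cleanly. VALID

Answer: yes yes yes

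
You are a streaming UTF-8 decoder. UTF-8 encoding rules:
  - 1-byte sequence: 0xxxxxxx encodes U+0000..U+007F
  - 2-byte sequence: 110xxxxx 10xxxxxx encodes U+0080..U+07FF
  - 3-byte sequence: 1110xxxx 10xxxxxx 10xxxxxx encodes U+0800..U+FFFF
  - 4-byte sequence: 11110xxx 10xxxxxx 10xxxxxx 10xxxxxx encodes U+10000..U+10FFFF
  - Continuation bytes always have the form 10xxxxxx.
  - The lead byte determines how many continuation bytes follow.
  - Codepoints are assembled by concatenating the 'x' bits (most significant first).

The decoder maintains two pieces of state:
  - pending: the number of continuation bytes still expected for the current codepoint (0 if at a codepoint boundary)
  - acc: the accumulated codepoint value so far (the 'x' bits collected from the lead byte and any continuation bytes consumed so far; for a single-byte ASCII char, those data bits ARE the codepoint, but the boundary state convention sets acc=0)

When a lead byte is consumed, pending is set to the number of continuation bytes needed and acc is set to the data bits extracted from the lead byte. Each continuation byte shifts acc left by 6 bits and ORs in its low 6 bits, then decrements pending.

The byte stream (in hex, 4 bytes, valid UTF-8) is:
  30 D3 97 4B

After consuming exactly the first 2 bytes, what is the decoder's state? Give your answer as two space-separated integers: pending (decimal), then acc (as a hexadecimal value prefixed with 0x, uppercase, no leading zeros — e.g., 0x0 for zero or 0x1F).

Byte[0]=30: 1-byte. pending=0, acc=0x0
Byte[1]=D3: 2-byte lead. pending=1, acc=0x13

Answer: 1 0x13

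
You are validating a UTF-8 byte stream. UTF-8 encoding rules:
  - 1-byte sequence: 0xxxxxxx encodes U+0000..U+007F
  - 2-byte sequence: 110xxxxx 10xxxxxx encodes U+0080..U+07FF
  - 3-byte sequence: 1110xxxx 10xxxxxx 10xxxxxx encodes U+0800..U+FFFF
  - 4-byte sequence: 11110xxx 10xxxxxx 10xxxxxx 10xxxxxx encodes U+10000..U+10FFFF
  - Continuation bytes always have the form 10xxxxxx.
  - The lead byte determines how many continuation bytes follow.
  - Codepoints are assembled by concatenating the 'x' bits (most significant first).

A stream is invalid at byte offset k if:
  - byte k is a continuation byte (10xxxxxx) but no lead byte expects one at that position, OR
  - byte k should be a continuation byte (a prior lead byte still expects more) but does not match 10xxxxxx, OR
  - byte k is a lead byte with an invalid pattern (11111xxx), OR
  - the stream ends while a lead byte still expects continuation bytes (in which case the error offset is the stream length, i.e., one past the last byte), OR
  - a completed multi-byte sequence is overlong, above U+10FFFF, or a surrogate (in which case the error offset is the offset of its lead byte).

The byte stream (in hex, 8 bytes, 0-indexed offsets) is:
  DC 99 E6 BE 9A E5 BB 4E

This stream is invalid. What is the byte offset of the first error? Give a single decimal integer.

Answer: 7

Derivation:
Byte[0]=DC: 2-byte lead, need 1 cont bytes. acc=0x1C
Byte[1]=99: continuation. acc=(acc<<6)|0x19=0x719
Completed: cp=U+0719 (starts at byte 0)
Byte[2]=E6: 3-byte lead, need 2 cont bytes. acc=0x6
Byte[3]=BE: continuation. acc=(acc<<6)|0x3E=0x1BE
Byte[4]=9A: continuation. acc=(acc<<6)|0x1A=0x6F9A
Completed: cp=U+6F9A (starts at byte 2)
Byte[5]=E5: 3-byte lead, need 2 cont bytes. acc=0x5
Byte[6]=BB: continuation. acc=(acc<<6)|0x3B=0x17B
Byte[7]=4E: expected 10xxxxxx continuation. INVALID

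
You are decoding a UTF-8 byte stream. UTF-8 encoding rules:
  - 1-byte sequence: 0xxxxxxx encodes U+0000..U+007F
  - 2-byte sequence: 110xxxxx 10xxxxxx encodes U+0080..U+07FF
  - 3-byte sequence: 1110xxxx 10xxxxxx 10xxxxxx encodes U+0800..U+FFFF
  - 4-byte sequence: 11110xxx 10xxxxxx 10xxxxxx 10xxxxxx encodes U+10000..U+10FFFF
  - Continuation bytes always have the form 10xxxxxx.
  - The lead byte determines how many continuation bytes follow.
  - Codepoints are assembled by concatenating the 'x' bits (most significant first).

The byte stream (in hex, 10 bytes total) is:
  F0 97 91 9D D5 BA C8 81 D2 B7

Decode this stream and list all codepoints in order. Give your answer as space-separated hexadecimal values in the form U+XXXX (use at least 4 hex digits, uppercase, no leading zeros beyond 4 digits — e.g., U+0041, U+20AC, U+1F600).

Byte[0]=F0: 4-byte lead, need 3 cont bytes. acc=0x0
Byte[1]=97: continuation. acc=(acc<<6)|0x17=0x17
Byte[2]=91: continuation. acc=(acc<<6)|0x11=0x5D1
Byte[3]=9D: continuation. acc=(acc<<6)|0x1D=0x1745D
Completed: cp=U+1745D (starts at byte 0)
Byte[4]=D5: 2-byte lead, need 1 cont bytes. acc=0x15
Byte[5]=BA: continuation. acc=(acc<<6)|0x3A=0x57A
Completed: cp=U+057A (starts at byte 4)
Byte[6]=C8: 2-byte lead, need 1 cont bytes. acc=0x8
Byte[7]=81: continuation. acc=(acc<<6)|0x01=0x201
Completed: cp=U+0201 (starts at byte 6)
Byte[8]=D2: 2-byte lead, need 1 cont bytes. acc=0x12
Byte[9]=B7: continuation. acc=(acc<<6)|0x37=0x4B7
Completed: cp=U+04B7 (starts at byte 8)

Answer: U+1745D U+057A U+0201 U+04B7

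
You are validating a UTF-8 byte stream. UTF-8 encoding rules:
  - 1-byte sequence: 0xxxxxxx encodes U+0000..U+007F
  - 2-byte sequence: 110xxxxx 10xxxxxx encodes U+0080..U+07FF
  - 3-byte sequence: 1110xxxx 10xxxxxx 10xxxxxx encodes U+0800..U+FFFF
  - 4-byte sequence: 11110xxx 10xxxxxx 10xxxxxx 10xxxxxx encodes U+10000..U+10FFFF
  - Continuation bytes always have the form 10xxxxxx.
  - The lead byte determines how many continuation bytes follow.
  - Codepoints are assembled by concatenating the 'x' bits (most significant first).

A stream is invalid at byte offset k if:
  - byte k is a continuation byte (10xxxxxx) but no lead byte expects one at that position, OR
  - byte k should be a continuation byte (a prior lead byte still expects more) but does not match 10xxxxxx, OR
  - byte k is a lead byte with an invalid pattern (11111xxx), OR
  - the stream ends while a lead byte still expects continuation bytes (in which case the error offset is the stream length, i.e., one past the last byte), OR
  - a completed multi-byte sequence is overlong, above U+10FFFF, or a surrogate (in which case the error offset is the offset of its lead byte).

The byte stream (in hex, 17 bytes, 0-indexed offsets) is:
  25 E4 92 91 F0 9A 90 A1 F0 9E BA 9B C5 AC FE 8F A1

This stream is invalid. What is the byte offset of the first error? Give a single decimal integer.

Byte[0]=25: 1-byte ASCII. cp=U+0025
Byte[1]=E4: 3-byte lead, need 2 cont bytes. acc=0x4
Byte[2]=92: continuation. acc=(acc<<6)|0x12=0x112
Byte[3]=91: continuation. acc=(acc<<6)|0x11=0x4491
Completed: cp=U+4491 (starts at byte 1)
Byte[4]=F0: 4-byte lead, need 3 cont bytes. acc=0x0
Byte[5]=9A: continuation. acc=(acc<<6)|0x1A=0x1A
Byte[6]=90: continuation. acc=(acc<<6)|0x10=0x690
Byte[7]=A1: continuation. acc=(acc<<6)|0x21=0x1A421
Completed: cp=U+1A421 (starts at byte 4)
Byte[8]=F0: 4-byte lead, need 3 cont bytes. acc=0x0
Byte[9]=9E: continuation. acc=(acc<<6)|0x1E=0x1E
Byte[10]=BA: continuation. acc=(acc<<6)|0x3A=0x7BA
Byte[11]=9B: continuation. acc=(acc<<6)|0x1B=0x1EE9B
Completed: cp=U+1EE9B (starts at byte 8)
Byte[12]=C5: 2-byte lead, need 1 cont bytes. acc=0x5
Byte[13]=AC: continuation. acc=(acc<<6)|0x2C=0x16C
Completed: cp=U+016C (starts at byte 12)
Byte[14]=FE: INVALID lead byte (not 0xxx/110x/1110/11110)

Answer: 14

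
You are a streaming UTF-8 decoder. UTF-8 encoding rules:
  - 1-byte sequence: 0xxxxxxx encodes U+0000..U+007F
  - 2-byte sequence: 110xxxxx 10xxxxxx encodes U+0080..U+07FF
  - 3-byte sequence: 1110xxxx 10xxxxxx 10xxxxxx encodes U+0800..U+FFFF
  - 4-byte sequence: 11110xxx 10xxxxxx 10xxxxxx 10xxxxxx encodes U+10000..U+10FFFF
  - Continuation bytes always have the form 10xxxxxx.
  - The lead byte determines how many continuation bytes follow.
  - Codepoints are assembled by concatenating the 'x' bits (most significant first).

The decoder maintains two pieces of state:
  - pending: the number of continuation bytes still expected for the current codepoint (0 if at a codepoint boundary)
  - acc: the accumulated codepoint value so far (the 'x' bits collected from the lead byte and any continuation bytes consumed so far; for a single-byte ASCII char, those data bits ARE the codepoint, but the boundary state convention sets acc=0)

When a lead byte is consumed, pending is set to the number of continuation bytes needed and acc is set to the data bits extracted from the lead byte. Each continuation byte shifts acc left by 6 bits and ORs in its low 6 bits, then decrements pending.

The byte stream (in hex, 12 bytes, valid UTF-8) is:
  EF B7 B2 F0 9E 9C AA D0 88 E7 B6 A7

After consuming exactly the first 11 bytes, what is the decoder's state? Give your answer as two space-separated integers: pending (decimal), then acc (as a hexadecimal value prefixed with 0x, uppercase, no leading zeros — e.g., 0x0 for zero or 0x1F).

Answer: 1 0x1F6

Derivation:
Byte[0]=EF: 3-byte lead. pending=2, acc=0xF
Byte[1]=B7: continuation. acc=(acc<<6)|0x37=0x3F7, pending=1
Byte[2]=B2: continuation. acc=(acc<<6)|0x32=0xFDF2, pending=0
Byte[3]=F0: 4-byte lead. pending=3, acc=0x0
Byte[4]=9E: continuation. acc=(acc<<6)|0x1E=0x1E, pending=2
Byte[5]=9C: continuation. acc=(acc<<6)|0x1C=0x79C, pending=1
Byte[6]=AA: continuation. acc=(acc<<6)|0x2A=0x1E72A, pending=0
Byte[7]=D0: 2-byte lead. pending=1, acc=0x10
Byte[8]=88: continuation. acc=(acc<<6)|0x08=0x408, pending=0
Byte[9]=E7: 3-byte lead. pending=2, acc=0x7
Byte[10]=B6: continuation. acc=(acc<<6)|0x36=0x1F6, pending=1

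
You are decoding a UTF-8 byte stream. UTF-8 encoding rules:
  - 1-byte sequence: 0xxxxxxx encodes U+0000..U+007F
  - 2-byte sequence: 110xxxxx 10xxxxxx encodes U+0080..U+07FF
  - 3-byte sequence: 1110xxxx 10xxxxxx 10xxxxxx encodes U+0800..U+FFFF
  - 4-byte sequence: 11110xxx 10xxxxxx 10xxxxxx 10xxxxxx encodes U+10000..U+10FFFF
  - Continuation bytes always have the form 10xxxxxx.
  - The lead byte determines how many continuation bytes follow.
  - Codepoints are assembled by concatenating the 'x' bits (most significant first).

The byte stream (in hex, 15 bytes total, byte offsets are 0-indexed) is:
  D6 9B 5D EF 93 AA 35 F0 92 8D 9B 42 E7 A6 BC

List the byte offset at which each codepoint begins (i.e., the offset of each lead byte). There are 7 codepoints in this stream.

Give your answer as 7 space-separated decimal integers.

Byte[0]=D6: 2-byte lead, need 1 cont bytes. acc=0x16
Byte[1]=9B: continuation. acc=(acc<<6)|0x1B=0x59B
Completed: cp=U+059B (starts at byte 0)
Byte[2]=5D: 1-byte ASCII. cp=U+005D
Byte[3]=EF: 3-byte lead, need 2 cont bytes. acc=0xF
Byte[4]=93: continuation. acc=(acc<<6)|0x13=0x3D3
Byte[5]=AA: continuation. acc=(acc<<6)|0x2A=0xF4EA
Completed: cp=U+F4EA (starts at byte 3)
Byte[6]=35: 1-byte ASCII. cp=U+0035
Byte[7]=F0: 4-byte lead, need 3 cont bytes. acc=0x0
Byte[8]=92: continuation. acc=(acc<<6)|0x12=0x12
Byte[9]=8D: continuation. acc=(acc<<6)|0x0D=0x48D
Byte[10]=9B: continuation. acc=(acc<<6)|0x1B=0x1235B
Completed: cp=U+1235B (starts at byte 7)
Byte[11]=42: 1-byte ASCII. cp=U+0042
Byte[12]=E7: 3-byte lead, need 2 cont bytes. acc=0x7
Byte[13]=A6: continuation. acc=(acc<<6)|0x26=0x1E6
Byte[14]=BC: continuation. acc=(acc<<6)|0x3C=0x79BC
Completed: cp=U+79BC (starts at byte 12)

Answer: 0 2 3 6 7 11 12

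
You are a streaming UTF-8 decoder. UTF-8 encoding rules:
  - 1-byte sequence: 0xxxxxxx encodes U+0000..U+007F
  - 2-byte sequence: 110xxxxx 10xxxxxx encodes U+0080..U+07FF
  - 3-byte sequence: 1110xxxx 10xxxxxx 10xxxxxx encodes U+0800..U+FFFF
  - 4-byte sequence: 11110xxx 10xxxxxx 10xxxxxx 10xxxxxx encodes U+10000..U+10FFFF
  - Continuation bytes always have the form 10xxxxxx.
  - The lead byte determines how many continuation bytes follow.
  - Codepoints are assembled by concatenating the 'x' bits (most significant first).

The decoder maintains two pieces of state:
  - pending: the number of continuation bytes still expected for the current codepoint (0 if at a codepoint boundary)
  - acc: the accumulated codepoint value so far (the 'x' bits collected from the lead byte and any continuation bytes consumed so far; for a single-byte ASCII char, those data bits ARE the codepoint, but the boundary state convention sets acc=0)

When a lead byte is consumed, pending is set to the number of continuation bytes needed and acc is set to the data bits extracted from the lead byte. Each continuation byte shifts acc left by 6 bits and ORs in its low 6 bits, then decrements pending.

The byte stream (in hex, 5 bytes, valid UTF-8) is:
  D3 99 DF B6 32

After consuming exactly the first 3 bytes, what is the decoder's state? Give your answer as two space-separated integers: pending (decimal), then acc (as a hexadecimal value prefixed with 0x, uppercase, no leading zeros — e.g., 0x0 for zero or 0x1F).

Answer: 1 0x1F

Derivation:
Byte[0]=D3: 2-byte lead. pending=1, acc=0x13
Byte[1]=99: continuation. acc=(acc<<6)|0x19=0x4D9, pending=0
Byte[2]=DF: 2-byte lead. pending=1, acc=0x1F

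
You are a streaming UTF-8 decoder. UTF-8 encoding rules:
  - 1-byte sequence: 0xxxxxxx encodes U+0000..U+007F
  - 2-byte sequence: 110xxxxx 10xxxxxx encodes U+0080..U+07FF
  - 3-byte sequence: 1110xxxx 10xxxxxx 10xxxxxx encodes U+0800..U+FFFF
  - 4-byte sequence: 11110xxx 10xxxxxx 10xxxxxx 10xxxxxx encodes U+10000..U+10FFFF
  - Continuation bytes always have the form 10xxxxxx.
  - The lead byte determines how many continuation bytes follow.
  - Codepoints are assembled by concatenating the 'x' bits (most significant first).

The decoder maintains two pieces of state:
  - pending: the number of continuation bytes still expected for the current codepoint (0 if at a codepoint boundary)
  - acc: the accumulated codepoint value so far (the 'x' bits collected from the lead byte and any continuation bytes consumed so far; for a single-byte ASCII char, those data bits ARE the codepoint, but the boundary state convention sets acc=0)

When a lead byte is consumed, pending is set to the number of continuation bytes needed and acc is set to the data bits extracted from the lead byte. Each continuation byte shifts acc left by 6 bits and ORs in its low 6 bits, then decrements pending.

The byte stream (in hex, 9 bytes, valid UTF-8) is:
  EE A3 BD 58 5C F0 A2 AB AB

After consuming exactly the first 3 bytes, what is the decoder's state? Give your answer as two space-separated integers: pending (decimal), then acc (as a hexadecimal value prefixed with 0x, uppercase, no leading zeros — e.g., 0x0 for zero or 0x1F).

Byte[0]=EE: 3-byte lead. pending=2, acc=0xE
Byte[1]=A3: continuation. acc=(acc<<6)|0x23=0x3A3, pending=1
Byte[2]=BD: continuation. acc=(acc<<6)|0x3D=0xE8FD, pending=0

Answer: 0 0xE8FD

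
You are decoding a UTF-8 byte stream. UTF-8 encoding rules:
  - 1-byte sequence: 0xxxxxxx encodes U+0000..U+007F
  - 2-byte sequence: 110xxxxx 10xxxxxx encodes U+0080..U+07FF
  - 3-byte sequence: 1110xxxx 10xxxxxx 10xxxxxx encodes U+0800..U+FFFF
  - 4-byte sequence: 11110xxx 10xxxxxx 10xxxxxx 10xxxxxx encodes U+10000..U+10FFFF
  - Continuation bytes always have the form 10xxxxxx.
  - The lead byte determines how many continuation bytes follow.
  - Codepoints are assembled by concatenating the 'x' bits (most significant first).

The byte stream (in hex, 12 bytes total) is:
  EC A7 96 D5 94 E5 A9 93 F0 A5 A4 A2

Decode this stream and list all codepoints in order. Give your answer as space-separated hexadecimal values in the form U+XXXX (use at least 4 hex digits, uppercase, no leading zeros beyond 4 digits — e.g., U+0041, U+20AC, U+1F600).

Answer: U+C9D6 U+0554 U+5A53 U+25922

Derivation:
Byte[0]=EC: 3-byte lead, need 2 cont bytes. acc=0xC
Byte[1]=A7: continuation. acc=(acc<<6)|0x27=0x327
Byte[2]=96: continuation. acc=(acc<<6)|0x16=0xC9D6
Completed: cp=U+C9D6 (starts at byte 0)
Byte[3]=D5: 2-byte lead, need 1 cont bytes. acc=0x15
Byte[4]=94: continuation. acc=(acc<<6)|0x14=0x554
Completed: cp=U+0554 (starts at byte 3)
Byte[5]=E5: 3-byte lead, need 2 cont bytes. acc=0x5
Byte[6]=A9: continuation. acc=(acc<<6)|0x29=0x169
Byte[7]=93: continuation. acc=(acc<<6)|0x13=0x5A53
Completed: cp=U+5A53 (starts at byte 5)
Byte[8]=F0: 4-byte lead, need 3 cont bytes. acc=0x0
Byte[9]=A5: continuation. acc=(acc<<6)|0x25=0x25
Byte[10]=A4: continuation. acc=(acc<<6)|0x24=0x964
Byte[11]=A2: continuation. acc=(acc<<6)|0x22=0x25922
Completed: cp=U+25922 (starts at byte 8)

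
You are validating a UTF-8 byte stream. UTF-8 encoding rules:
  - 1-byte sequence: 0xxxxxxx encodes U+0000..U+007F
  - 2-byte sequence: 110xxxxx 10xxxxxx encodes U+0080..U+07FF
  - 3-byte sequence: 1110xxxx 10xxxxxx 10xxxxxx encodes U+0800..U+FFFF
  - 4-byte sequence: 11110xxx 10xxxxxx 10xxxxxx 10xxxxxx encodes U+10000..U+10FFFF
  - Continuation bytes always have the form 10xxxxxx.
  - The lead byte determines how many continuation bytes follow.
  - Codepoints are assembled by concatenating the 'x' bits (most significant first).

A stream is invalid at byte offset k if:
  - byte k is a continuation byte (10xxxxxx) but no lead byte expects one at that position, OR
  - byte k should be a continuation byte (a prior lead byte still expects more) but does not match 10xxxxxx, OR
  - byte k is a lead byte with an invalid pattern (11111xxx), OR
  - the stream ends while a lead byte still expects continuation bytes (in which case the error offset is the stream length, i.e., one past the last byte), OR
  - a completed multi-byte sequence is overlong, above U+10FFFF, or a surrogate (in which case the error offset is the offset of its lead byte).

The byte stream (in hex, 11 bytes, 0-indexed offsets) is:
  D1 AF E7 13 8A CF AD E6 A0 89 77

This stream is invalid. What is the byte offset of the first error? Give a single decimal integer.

Byte[0]=D1: 2-byte lead, need 1 cont bytes. acc=0x11
Byte[1]=AF: continuation. acc=(acc<<6)|0x2F=0x46F
Completed: cp=U+046F (starts at byte 0)
Byte[2]=E7: 3-byte lead, need 2 cont bytes. acc=0x7
Byte[3]=13: expected 10xxxxxx continuation. INVALID

Answer: 3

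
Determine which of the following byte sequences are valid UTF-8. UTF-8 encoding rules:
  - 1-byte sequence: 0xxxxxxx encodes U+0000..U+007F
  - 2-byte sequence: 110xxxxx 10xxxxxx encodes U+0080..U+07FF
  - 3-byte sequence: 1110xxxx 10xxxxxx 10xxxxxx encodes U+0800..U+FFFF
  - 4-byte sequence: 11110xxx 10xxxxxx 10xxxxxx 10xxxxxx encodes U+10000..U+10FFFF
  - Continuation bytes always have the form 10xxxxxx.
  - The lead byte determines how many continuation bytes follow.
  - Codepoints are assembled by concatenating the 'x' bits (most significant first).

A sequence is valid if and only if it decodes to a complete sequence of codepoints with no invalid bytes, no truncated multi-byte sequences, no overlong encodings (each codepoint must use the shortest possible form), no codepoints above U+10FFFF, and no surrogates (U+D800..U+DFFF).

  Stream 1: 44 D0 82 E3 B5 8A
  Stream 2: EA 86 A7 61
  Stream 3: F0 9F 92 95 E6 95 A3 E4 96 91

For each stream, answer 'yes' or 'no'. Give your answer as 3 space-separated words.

Answer: yes yes yes

Derivation:
Stream 1: decodes cleanly. VALID
Stream 2: decodes cleanly. VALID
Stream 3: decodes cleanly. VALID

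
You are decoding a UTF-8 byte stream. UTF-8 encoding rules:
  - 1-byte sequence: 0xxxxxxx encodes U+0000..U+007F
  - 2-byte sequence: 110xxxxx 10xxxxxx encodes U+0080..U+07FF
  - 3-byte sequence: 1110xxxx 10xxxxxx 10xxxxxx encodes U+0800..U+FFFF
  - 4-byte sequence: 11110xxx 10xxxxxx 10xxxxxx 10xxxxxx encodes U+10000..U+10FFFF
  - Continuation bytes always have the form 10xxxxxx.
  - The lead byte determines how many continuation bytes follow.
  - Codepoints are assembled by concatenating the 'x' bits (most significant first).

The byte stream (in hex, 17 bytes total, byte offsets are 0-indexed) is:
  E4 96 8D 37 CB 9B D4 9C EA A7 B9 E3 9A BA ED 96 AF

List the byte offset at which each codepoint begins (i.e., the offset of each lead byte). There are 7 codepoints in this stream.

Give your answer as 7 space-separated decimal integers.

Byte[0]=E4: 3-byte lead, need 2 cont bytes. acc=0x4
Byte[1]=96: continuation. acc=(acc<<6)|0x16=0x116
Byte[2]=8D: continuation. acc=(acc<<6)|0x0D=0x458D
Completed: cp=U+458D (starts at byte 0)
Byte[3]=37: 1-byte ASCII. cp=U+0037
Byte[4]=CB: 2-byte lead, need 1 cont bytes. acc=0xB
Byte[5]=9B: continuation. acc=(acc<<6)|0x1B=0x2DB
Completed: cp=U+02DB (starts at byte 4)
Byte[6]=D4: 2-byte lead, need 1 cont bytes. acc=0x14
Byte[7]=9C: continuation. acc=(acc<<6)|0x1C=0x51C
Completed: cp=U+051C (starts at byte 6)
Byte[8]=EA: 3-byte lead, need 2 cont bytes. acc=0xA
Byte[9]=A7: continuation. acc=(acc<<6)|0x27=0x2A7
Byte[10]=B9: continuation. acc=(acc<<6)|0x39=0xA9F9
Completed: cp=U+A9F9 (starts at byte 8)
Byte[11]=E3: 3-byte lead, need 2 cont bytes. acc=0x3
Byte[12]=9A: continuation. acc=(acc<<6)|0x1A=0xDA
Byte[13]=BA: continuation. acc=(acc<<6)|0x3A=0x36BA
Completed: cp=U+36BA (starts at byte 11)
Byte[14]=ED: 3-byte lead, need 2 cont bytes. acc=0xD
Byte[15]=96: continuation. acc=(acc<<6)|0x16=0x356
Byte[16]=AF: continuation. acc=(acc<<6)|0x2F=0xD5AF
Completed: cp=U+D5AF (starts at byte 14)

Answer: 0 3 4 6 8 11 14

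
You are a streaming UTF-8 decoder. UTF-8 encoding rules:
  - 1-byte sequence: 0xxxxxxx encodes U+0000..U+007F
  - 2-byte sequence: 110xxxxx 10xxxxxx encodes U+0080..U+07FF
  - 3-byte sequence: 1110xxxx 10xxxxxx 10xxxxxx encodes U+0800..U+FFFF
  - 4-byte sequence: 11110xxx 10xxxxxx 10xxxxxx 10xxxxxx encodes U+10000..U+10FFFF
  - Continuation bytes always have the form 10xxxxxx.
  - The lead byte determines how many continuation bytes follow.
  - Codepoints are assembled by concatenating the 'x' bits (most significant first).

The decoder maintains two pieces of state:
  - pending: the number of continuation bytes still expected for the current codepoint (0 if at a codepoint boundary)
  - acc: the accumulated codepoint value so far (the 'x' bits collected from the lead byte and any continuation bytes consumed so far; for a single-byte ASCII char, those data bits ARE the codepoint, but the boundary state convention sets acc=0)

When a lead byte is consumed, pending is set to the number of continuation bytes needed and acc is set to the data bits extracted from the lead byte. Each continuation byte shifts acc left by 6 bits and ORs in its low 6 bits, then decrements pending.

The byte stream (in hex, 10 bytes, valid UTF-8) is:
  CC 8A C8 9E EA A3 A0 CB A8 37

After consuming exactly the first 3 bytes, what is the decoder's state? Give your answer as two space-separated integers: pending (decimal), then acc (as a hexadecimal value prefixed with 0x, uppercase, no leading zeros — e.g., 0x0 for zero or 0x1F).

Byte[0]=CC: 2-byte lead. pending=1, acc=0xC
Byte[1]=8A: continuation. acc=(acc<<6)|0x0A=0x30A, pending=0
Byte[2]=C8: 2-byte lead. pending=1, acc=0x8

Answer: 1 0x8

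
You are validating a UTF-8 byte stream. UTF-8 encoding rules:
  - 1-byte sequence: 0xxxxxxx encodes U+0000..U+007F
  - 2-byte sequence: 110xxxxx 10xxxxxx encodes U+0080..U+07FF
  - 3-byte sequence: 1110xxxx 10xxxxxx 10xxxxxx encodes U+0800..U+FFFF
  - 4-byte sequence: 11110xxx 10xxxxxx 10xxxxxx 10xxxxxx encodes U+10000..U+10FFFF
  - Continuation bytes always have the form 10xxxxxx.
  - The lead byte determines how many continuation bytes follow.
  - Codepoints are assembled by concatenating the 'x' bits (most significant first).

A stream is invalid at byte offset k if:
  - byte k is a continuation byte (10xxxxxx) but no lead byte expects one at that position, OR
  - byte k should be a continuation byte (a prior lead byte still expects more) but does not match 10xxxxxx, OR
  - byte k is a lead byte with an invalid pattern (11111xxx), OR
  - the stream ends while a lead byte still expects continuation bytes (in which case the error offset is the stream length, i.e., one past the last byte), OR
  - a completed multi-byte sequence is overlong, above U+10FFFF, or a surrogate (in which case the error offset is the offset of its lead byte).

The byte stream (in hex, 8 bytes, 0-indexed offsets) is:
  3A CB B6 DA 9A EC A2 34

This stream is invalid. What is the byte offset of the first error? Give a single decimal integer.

Byte[0]=3A: 1-byte ASCII. cp=U+003A
Byte[1]=CB: 2-byte lead, need 1 cont bytes. acc=0xB
Byte[2]=B6: continuation. acc=(acc<<6)|0x36=0x2F6
Completed: cp=U+02F6 (starts at byte 1)
Byte[3]=DA: 2-byte lead, need 1 cont bytes. acc=0x1A
Byte[4]=9A: continuation. acc=(acc<<6)|0x1A=0x69A
Completed: cp=U+069A (starts at byte 3)
Byte[5]=EC: 3-byte lead, need 2 cont bytes. acc=0xC
Byte[6]=A2: continuation. acc=(acc<<6)|0x22=0x322
Byte[7]=34: expected 10xxxxxx continuation. INVALID

Answer: 7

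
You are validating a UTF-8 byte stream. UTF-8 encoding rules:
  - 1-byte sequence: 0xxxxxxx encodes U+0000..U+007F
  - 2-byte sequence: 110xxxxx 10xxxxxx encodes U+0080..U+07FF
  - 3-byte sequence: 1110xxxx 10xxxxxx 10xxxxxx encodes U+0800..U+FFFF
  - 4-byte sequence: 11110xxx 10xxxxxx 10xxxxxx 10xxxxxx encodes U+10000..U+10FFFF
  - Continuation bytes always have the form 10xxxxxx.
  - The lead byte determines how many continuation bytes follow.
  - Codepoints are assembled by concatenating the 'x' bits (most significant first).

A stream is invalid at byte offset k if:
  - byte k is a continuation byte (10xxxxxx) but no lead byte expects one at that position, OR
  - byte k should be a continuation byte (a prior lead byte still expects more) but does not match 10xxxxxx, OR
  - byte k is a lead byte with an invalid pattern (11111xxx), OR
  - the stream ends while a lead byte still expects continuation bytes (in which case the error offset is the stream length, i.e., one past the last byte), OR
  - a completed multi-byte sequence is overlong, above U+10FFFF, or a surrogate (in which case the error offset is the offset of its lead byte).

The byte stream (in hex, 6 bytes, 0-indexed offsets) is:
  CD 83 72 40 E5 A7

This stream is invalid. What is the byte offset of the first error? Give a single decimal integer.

Byte[0]=CD: 2-byte lead, need 1 cont bytes. acc=0xD
Byte[1]=83: continuation. acc=(acc<<6)|0x03=0x343
Completed: cp=U+0343 (starts at byte 0)
Byte[2]=72: 1-byte ASCII. cp=U+0072
Byte[3]=40: 1-byte ASCII. cp=U+0040
Byte[4]=E5: 3-byte lead, need 2 cont bytes. acc=0x5
Byte[5]=A7: continuation. acc=(acc<<6)|0x27=0x167
Byte[6]: stream ended, expected continuation. INVALID

Answer: 6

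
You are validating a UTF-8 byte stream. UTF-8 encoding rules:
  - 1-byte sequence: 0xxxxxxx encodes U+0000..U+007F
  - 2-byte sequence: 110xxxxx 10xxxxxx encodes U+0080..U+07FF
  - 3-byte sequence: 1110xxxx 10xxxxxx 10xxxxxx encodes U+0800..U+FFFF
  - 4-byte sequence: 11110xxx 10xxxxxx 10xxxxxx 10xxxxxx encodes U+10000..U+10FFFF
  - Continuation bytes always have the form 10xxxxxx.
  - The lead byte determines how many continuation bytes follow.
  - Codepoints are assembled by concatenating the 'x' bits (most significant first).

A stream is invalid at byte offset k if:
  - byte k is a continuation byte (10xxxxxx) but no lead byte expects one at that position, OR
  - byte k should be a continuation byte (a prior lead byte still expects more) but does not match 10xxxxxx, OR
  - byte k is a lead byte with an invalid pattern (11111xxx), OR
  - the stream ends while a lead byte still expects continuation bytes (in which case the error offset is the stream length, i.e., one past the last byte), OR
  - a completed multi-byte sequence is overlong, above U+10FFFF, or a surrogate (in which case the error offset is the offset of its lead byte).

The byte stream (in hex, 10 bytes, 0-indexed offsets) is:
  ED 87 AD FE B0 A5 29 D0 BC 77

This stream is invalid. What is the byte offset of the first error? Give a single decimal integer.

Answer: 3

Derivation:
Byte[0]=ED: 3-byte lead, need 2 cont bytes. acc=0xD
Byte[1]=87: continuation. acc=(acc<<6)|0x07=0x347
Byte[2]=AD: continuation. acc=(acc<<6)|0x2D=0xD1ED
Completed: cp=U+D1ED (starts at byte 0)
Byte[3]=FE: INVALID lead byte (not 0xxx/110x/1110/11110)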